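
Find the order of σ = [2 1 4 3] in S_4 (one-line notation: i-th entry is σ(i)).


Cycle decomposition: (1 2) (3 4)
Cycle lengths: 2, 2
Order = lcm(2, 2) = 2

ord(σ) = 2


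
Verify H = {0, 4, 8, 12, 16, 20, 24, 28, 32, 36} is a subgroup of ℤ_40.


Subgroup test for H = {0, 4, 8, 12, 16, 20, 24, 28, 32, 36} in (ℤ_40, +):
(1) 0 ∈ H? Yes
(2) Closure: for all a,b ∈ H, (a+b) mod 40 ∈ H? Yes
(3) Inverses: for all a ∈ H, -a mod 40 ∈ H? Yes

Yes, H is a subgroup of ℤ_40


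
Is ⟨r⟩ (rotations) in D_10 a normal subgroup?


H = ⟨r⟩ (rotations) in D_10
The rotation subgroup ⟨r⟩ has index 2 in D_10, so it is normal

Yes, normal subgroup


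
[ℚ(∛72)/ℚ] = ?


∛72 has minimal polynomial x³ - 72 (irreducible over ℚ since 72 is not a perfect cube)

[ℚ(∛72)/ℚ] = 3


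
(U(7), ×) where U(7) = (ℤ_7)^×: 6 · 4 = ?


Operation: multiplication mod 7
6 · 4 = (a × b) mod 7 with a = 6, b = 4

6 · 4 = 3


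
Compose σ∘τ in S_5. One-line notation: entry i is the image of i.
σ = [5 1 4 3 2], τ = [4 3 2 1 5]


σ∘τ: apply τ first, then σ
1 →τ 4 →σ 3
2 →τ 3 →σ 4
3 →τ 2 →σ 1
4 →τ 1 →σ 5
5 →τ 5 →σ 2

σ∘τ = [3 4 1 5 2]


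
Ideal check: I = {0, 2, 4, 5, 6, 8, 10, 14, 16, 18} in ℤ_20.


Check ideal conditions for I = {0, 2, 4, 5, 6, 8, 10, 14, 16, 18} in ℤ_20:
(1) I is an additive subgroup? No
(2) For r ∈ ℤ_20 and a ∈ I: r·a ∈ I? No  [counterexample: r=2, a=6, r·a mod 20 = 12 ∉ I]

No, I is not an ideal of ℤ_20


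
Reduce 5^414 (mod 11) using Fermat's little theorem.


Fermat's little theorem: if p is prime and gcd(a,p)=1, then a^(p-1) ≡ 1 (mod p)
p = 11 is prime, gcd(5,11) = 1
Reduce exponent: 414 mod 10 = 4
So 5^414 ≡ 5^4 (mod 11)
5^4 mod 11 = 9

5^414 ≡ 9 (mod 11)


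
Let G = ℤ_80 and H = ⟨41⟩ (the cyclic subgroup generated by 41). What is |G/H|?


|⟨41⟩| = n / gcd(41, 80) = 80 / 1 = 80
H is normal (ℤ_80 is abelian).
|G/H| = |G| / |H| = 80 / 80 = 1

|G/H| = 1


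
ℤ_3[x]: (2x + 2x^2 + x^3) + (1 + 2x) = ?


Add coefficients mod 3:
x^0: 0 + 1 = 1 (mod 3)
x^1: 2 + 2 = 1 (mod 3)
x^2: 2 + 0 = 2 (mod 3)
x^3: 1 + 0 = 1 (mod 3)
Result: 1 + x + 2x^2 + x^3

f + g = 1 + x + 2x^2 + x^3


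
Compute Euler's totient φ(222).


Factor n: 222 = 2 × 3 × 37
φ(n) = n · ∏(1 - 1/p) over distinct primes p | n
φ(222) = 222 · (1 - 1/2) · (1 - 1/3) · (1 - 1/37) = 72

φ(222) = 72


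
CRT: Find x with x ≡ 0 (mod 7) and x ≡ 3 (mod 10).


m₁ = 7, m₂ = 10, gcd = 1, so CRT applies. M = m₁·m₂ = 70
Let M₁ = M/m₁ = 10, M₂ = M/m₂ = 7
Find y₁ ≡ M₁⁻¹ (mod m₁): 10⁻¹ ≡ 5 (mod 7)
Find y₂ ≡ M₂⁻¹ (mod m₂): 7⁻¹ ≡ 3 (mod 10)
x = a₁·M₁·y₁ + a₂·M₂·y₂ = 0·10·5 + 3·7·3 = 63
Reduce mod 70: x ≡ 63
Check: 63 mod 7 = 0 ✓, 63 mod 10 = 3 ✓

x ≡ 63 (mod 70)


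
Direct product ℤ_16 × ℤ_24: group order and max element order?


|ℤ_16 × ℤ_24| = 16 × 24 = 384
Max element order = lcm(16,24) = 48
Cyclic? No (gcd=8)

|ℤ_16×ℤ_24| = 384, max element order = 48


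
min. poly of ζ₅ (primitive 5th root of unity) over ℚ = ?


ζ₅ is a root of Φ₅(x) = x⁴ + x³ + x² + x + 1, irreducible over ℚ

Minimal polynomial: x⁴ + x³ + x² + x + 1


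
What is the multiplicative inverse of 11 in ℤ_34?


Use the extended Euclidean algorithm to write 1 = 11·s + 34·t; then s mod 34 is the inverse.
Euclidean algorithm:
  11 = 0·34 + 11
  34 = 3·11 + 1
  11 = 11·1 + 0
gcd(11,34) = 1
Back-substitution gives: 11·(-3) + 34·(1) = 1
So 11⁻¹ ≡ -3 ≡ 31 (mod 34)
Check: 11 × 31 = 341 ≡ 1 (mod 34) ✓

11⁻¹ ≡ 31 (mod 34)


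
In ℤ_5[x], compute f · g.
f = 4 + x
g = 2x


Expand and collect like terms; reduce coefficients mod 5:
x^0: 4·0 = 0 ≡ 0 (mod 5)
x^1: 4·2 + 1·0 = 8 ≡ 3 (mod 5)
x^2: 1·2 = 2 ≡ 2 (mod 5)
Result: 3x + 2x^2

f · g = 3x + 2x^2


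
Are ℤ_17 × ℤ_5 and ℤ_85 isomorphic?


Comparing ℤ_17 × ℤ_5 and ℤ_85:
gcd(17,5) = 1, so ℤ_17 × ℤ_5 ≅ ℤ_85 (CRT)

Yes, ℤ_17 × ℤ_5 ≅ ℤ_85


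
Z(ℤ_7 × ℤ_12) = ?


Z(G) = {g ∈ G | gx = xg for all x ∈ G}
Direct product of abelian groups is abelian, so Z(G) = G

Z(ℤ_7 × ℤ_12) = ℤ_7 × ℤ_12


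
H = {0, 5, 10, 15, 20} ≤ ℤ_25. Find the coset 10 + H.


10 + H = {10 + h (mod 25) : h ∈ H}
10+0=10, 10+5=15, 10+10=20, 10+15=0, 10+20=5
10 + H = {0, 5, 10, 15, 20} = 0 + H

10 + H = {0, 5, 10, 15, 20}


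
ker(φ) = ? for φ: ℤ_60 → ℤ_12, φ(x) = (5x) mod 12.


Kernel = preimage of identity
ker(φ) = {x ∈ ℤ_60 : 5x ≡ 0 (mod 12)}. Since 12 | 60, φ is well-defined. The kernel is the cyclic subgroup ⟨12⟩ of ℤ_60 (order 5), i.e. {0, 12, 24, 36, 48}

ker(φ) = {0, 12, 24, 36, 48}


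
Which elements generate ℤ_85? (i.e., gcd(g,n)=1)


g generates ℤ_n iff gcd(g,n) = 1
Prime factors of 85: 5, 17
Generators are g ∈ {1,...,84} not divisible by any of these primes.
Generators: {1, 2, 3, 4, 6, 7, 8, 9, 11, 12, 13, 14, 16, 18, 19, 21, 22, 23, 24, 26, 27, 28, 29, 31, 32, 33, 36, 37, 38, 39, 41, 42, 43, 44, 46, 47, 48, 49, 52, 53, 54, 56, 57, 58, 59, 61, 62, 63, 64, 66, 67, 69, 71, 72, 73, 74, 76, 77, 78, 79, 81, 82, 83, 84}
Number of generators = φ(85) = 64

Generators of ℤ_85 = {1, 2, 3, 4, 6, 7, 8, 9, 11, 12, 13, 14, 16, 18, 19, 21, 22, 23, 24, 26, 27, 28, 29, 31, 32, 33, 36, 37, 38, 39, 41, 42, 43, 44, 46, 47, 48, 49, 52, 53, 54, 56, 57, 58, 59, 61, 62, 63, 64, 66, 67, 69, 71, 72, 73, 74, 76, 77, 78, 79, 81, 82, 83, 84}


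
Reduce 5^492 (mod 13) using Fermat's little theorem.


Fermat's little theorem: if p is prime and gcd(a,p)=1, then a^(p-1) ≡ 1 (mod p)
p = 13 is prime, gcd(5,13) = 1
Reduce exponent: 492 mod 12 = 0
So 5^492 ≡ 5^0 (mod 13)
5^0 = 1

5^492 ≡ 1 (mod 13)


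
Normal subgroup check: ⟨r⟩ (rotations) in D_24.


H = ⟨r⟩ (rotations) in D_24
The rotation subgroup ⟨r⟩ has index 2 in D_24, so it is normal

Yes, normal subgroup


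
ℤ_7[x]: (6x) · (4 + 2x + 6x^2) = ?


Expand and collect like terms; reduce coefficients mod 7:
x^0: 0·4 = 0 ≡ 0 (mod 7)
x^1: 0·2 + 6·4 = 24 ≡ 3 (mod 7)
x^2: 0·6 + 6·2 = 12 ≡ 5 (mod 7)
x^3: 6·6 = 36 ≡ 1 (mod 7)
Result: 3x + 5x^2 + x^3

f · g = 3x + 5x^2 + x^3


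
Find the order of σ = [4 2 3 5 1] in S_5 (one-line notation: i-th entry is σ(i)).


Cycle decomposition: (1 4 5)
Cycle lengths: 3
Order = lcm(3) = 3

ord(σ) = 3


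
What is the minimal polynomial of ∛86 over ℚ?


∛86 satisfies x³ - 86 = 0, irreducible over ℚ (no rational root; 86 is not a perfect cube)

Minimal polynomial: x³ - 86


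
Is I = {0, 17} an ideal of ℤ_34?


Check ideal conditions for I = {0, 17} in ℤ_34:
(1) I is an additive subgroup? Yes
(2) For r ∈ ℤ_34 and a ∈ I: r·a ∈ I? Yes

Yes, I is an ideal of ℤ_34


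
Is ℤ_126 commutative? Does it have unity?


ℤ_126 is a commutative ring with unity 1; 126 = 2×63 is composite, so 2·63 ≡ 0 gives zero divisors (not an integral domain)
Commutative: Yes
Integral domain: No
Has unity: Yes

ℤ_126: Commutative=Yes, Unity=Yes


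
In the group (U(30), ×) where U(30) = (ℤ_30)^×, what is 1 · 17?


Operation: multiplication mod 30
1 · 17 = (a × b) mod 30 with a = 1, b = 17

1 · 17 = 17


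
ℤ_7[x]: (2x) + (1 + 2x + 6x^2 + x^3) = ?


Add coefficients mod 7:
x^0: 0 + 1 = 1 (mod 7)
x^1: 2 + 2 = 4 (mod 7)
x^2: 0 + 6 = 6 (mod 7)
x^3: 0 + 1 = 1 (mod 7)
Result: 1 + 4x + 6x^2 + x^3

f + g = 1 + 4x + 6x^2 + x^3


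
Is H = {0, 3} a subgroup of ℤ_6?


Subgroup test for H = {0, 3} in (ℤ_6, +):
(1) 0 ∈ H? Yes
(2) Closure: for all a,b ∈ H, (a+b) mod 6 ∈ H? Yes
(3) Inverses: for all a ∈ H, -a mod 6 ∈ H? Yes

Yes, H is a subgroup of ℤ_6


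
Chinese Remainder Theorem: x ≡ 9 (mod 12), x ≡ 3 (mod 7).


m₁ = 12, m₂ = 7, gcd = 1, so CRT applies. M = m₁·m₂ = 84
Let M₁ = M/m₁ = 7, M₂ = M/m₂ = 12
Find y₁ ≡ M₁⁻¹ (mod m₁): 7⁻¹ ≡ 7 (mod 12)
Find y₂ ≡ M₂⁻¹ (mod m₂): 12⁻¹ ≡ 3 (mod 7)
x = a₁·M₁·y₁ + a₂·M₂·y₂ = 9·7·7 + 3·12·3 = 549
Reduce mod 84: x ≡ 45
Check: 45 mod 12 = 9 ✓, 45 mod 7 = 3 ✓

x ≡ 45 (mod 84)


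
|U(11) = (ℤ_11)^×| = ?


U(n) is the group of units mod n; |U(n)| = φ(n)
|U(11)| = φ(11) = 10

|U(11) = (ℤ_11)^×| = 10


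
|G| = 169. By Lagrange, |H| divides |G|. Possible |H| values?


Lagrange's theorem: |H| divides |G|
|G| = 169
Divisors of 169: 1, 13, 169

Possible subgroup orders: {1, 13, 169}


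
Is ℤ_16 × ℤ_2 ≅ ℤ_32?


Comparing ℤ_16 × ℤ_2 and ℤ_32:
gcd(16,2) = 2 ≠ 1. Max element order in ℤ_16×ℤ_2 is lcm(16,2) = 16 < 32, so it has no element of order 32

No, ℤ_16 × ℤ_2 ≇ ℤ_32


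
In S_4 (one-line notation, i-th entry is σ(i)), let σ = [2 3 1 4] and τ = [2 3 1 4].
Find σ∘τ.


σ∘τ: apply τ first, then σ
1 →τ 2 →σ 3
2 →τ 3 →σ 1
3 →τ 1 →σ 2
4 →τ 4 →σ 4

σ∘τ = [3 1 2 4]


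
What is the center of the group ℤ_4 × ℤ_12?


Z(G) = {g ∈ G | gx = xg for all x ∈ G}
Direct product of abelian groups is abelian, so Z(G) = G

Z(ℤ_4 × ℤ_12) = ℤ_4 × ℤ_12


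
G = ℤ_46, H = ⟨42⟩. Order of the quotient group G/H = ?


|⟨42⟩| = n / gcd(42, 46) = 46 / 2 = 23
H is normal (ℤ_46 is abelian).
|G/H| = |G| / |H| = 46 / 23 = 2

|G/H| = 2


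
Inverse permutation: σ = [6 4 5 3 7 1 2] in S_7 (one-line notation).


To find σ⁻¹, swap domain and range:
σ(1) = 6 → σ⁻¹(6) = 1
σ(2) = 4 → σ⁻¹(4) = 2
σ(3) = 5 → σ⁻¹(5) = 3
σ(4) = 3 → σ⁻¹(3) = 4
σ(5) = 7 → σ⁻¹(7) = 5
σ(6) = 1 → σ⁻¹(1) = 6
σ(7) = 2 → σ⁻¹(2) = 7

σ⁻¹ = [6 7 4 2 3 1 5]


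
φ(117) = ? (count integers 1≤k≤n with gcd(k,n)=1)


Factor n: 117 = 3^2 × 13
φ(n) = n · ∏(1 - 1/p) over distinct primes p | n
φ(117) = 117 · (1 - 1/3) · (1 - 1/13) = 72

φ(117) = 72


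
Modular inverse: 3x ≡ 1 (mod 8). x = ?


Use the extended Euclidean algorithm to write 1 = 3·s + 8·t; then s mod 8 is the inverse.
Euclidean algorithm:
  3 = 0·8 + 3
  8 = 2·3 + 2
  3 = 1·2 + 1
  2 = 2·1 + 0
gcd(3,8) = 1
Back-substitution gives: 3·(3) + 8·(-1) = 1
So 3⁻¹ ≡ 3 ≡ 3 (mod 8)
Check: 3 × 3 = 9 ≡ 1 (mod 8) ✓

3⁻¹ ≡ 3 (mod 8)


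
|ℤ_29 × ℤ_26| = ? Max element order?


|ℤ_29 × ℤ_26| = 29 × 26 = 754
Max element order = lcm(29,26) = 754
Cyclic? Yes (gcd=1)

|ℤ_29×ℤ_26| = 754, max element order = 754


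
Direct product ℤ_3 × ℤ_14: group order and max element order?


|ℤ_3 × ℤ_14| = 3 × 14 = 42
Max element order = lcm(3,14) = 42
Cyclic? Yes (gcd=1)

|ℤ_3×ℤ_14| = 42, max element order = 42


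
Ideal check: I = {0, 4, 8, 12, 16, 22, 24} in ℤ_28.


Check ideal conditions for I = {0, 4, 8, 12, 16, 22, 24} in ℤ_28:
(1) I is an additive subgroup? No
(2) For r ∈ ℤ_28 and a ∈ I: r·a ∈ I? No  [counterexample: r=2, a=24, r·a mod 28 = 20 ∉ I]

No, I is not an ideal of ℤ_28


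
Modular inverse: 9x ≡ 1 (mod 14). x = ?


Use the extended Euclidean algorithm to write 1 = 9·s + 14·t; then s mod 14 is the inverse.
Euclidean algorithm:
  9 = 0·14 + 9
  14 = 1·9 + 5
  9 = 1·5 + 4
  5 = 1·4 + 1
  4 = 4·1 + 0
gcd(9,14) = 1
Back-substitution gives: 9·(-3) + 14·(2) = 1
So 9⁻¹ ≡ -3 ≡ 11 (mod 14)
Check: 9 × 11 = 99 ≡ 1 (mod 14) ✓

9⁻¹ ≡ 11 (mod 14)


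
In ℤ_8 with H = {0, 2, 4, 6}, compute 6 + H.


6 + H = {6 + h (mod 8) : h ∈ H}
6+0=6, 6+2=0, 6+4=2, 6+6=4
6 + H = {0, 2, 4, 6} = 0 + H

6 + H = {0, 2, 4, 6}


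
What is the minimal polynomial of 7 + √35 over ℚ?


Let α = 7 + √35. Then α - 7 = √35, so (α - 7)² = 35, giving α² - 14α + 14 = 0. Degree 2 and α ∉ ℚ, so this is the minimal polynomial.

Minimal polynomial: x² - 14x + 14


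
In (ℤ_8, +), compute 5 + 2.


Operation: addition mod 8
5 + 2 = (a + b) mod 8 with a = 5, b = 2

5 + 2 = 7


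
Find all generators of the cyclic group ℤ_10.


g generates ℤ_n iff gcd(g,n) = 1
Checking each g ∈ {1,...,9}:
gcd(1,10) = 1
gcd(2,10) = 2
gcd(3,10) = 1
gcd(4,10) = 2
gcd(5,10) = 5
gcd(6,10) = 2
gcd(7,10) = 1
gcd(8,10) = 2
gcd(9,10) = 1
Generators: {1, 3, 7, 9}
Number of generators = φ(10) = 4

Generators of ℤ_10 = {1, 3, 7, 9}


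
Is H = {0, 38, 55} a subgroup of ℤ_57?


Subgroup test for H = {0, 38, 55} in (ℤ_57, +):
(1) 0 ∈ H? Yes
(2) Closure: for all a,b ∈ H, (a+b) mod 57 ∈ H? No  [counterexample: 38 + 38 = 19 ∉ H]
(3) Inverses: for all a ∈ H, -a mod 57 ∈ H? No

No, H is not a subgroup of ℤ_57


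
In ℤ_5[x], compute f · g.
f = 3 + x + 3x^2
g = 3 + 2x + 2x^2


Expand and collect like terms; reduce coefficients mod 5:
x^0: 3·3 = 9 ≡ 4 (mod 5)
x^1: 3·2 + 1·3 = 9 ≡ 4 (mod 5)
x^2: 3·2 + 1·2 + 3·3 = 17 ≡ 2 (mod 5)
x^3: 1·2 + 3·2 = 8 ≡ 3 (mod 5)
x^4: 3·2 = 6 ≡ 1 (mod 5)
Result: 4 + 4x + 2x^2 + 3x^3 + x^4

f · g = 4 + 4x + 2x^2 + 3x^3 + x^4


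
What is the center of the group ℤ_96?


Z(G) = {g ∈ G | gx = xg for all x ∈ G}
ℤ_96 is abelian, so Z(G) = G

Z(ℤ_96) = ℤ_96


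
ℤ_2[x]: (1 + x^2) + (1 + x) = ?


Add coefficients mod 2:
x^0: 1 + 1 = 0 (mod 2)
x^1: 0 + 1 = 1 (mod 2)
x^2: 1 + 0 = 1 (mod 2)
Result: x + x^2

f + g = x + x^2


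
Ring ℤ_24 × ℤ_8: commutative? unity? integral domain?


Direct product ring; commutative with unity (1,1); but (1,0)·(0,1) = (0,0) gives zero divisors, so not an integral domain
Commutative: Yes
Integral domain: No
Has unity: Yes

ℤ_24 × ℤ_8: Commutative=Yes, Unity=Yes


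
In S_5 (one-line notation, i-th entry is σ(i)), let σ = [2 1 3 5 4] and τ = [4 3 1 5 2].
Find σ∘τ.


σ∘τ: apply τ first, then σ
1 →τ 4 →σ 5
2 →τ 3 →σ 3
3 →τ 1 →σ 2
4 →τ 5 →σ 4
5 →τ 2 →σ 1

σ∘τ = [5 3 2 4 1]


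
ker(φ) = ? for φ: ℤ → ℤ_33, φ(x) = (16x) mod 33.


Kernel = preimage of identity
ker(φ) = {x ∈ ℤ : 16x ≡ 0 (mod 33)}. gcd(16,33) = 1, so 16x ≡ 0 (mod 33) ⟺ x ≡ 0 (mod 33/1 = 33). Hence ker(φ) = 33ℤ

ker(φ) = 33ℤ


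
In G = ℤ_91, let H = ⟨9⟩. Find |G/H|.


|⟨9⟩| = n / gcd(9, 91) = 91 / 1 = 91
H is normal (ℤ_91 is abelian).
|G/H| = |G| / |H| = 91 / 91 = 1

|G/H| = 1


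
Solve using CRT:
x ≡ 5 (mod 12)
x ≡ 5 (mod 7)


m₁ = 12, m₂ = 7, gcd = 1, so CRT applies. M = m₁·m₂ = 84
Let M₁ = M/m₁ = 7, M₂ = M/m₂ = 12
Find y₁ ≡ M₁⁻¹ (mod m₁): 7⁻¹ ≡ 7 (mod 12)
Find y₂ ≡ M₂⁻¹ (mod m₂): 12⁻¹ ≡ 3 (mod 7)
x = a₁·M₁·y₁ + a₂·M₂·y₂ = 5·7·7 + 5·12·3 = 425
Reduce mod 84: x ≡ 5
Check: 5 mod 12 = 5 ✓, 5 mod 7 = 5 ✓

x ≡ 5 (mod 84)


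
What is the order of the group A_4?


|A_n| = n!/2 (even permutations)
|A_4| = 4!/2 = 24/2 = 12

|A_4| = 12


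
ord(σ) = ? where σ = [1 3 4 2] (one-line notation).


Cycle decomposition: (2 3 4)
Cycle lengths: 3
Order = lcm(3) = 3

ord(σ) = 3


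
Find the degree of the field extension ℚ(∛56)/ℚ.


∛56 has minimal polynomial x³ - 56 (irreducible over ℚ since 56 is not a perfect cube)

[ℚ(∛56)/ℚ] = 3


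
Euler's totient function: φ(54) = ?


Factor n: 54 = 2 × 3^3
φ(n) = n · ∏(1 - 1/p) over distinct primes p | n
φ(54) = 54 · (1 - 1/2) · (1 - 1/3) = 18

φ(54) = 18


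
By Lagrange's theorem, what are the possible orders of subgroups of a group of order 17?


Lagrange's theorem: |H| divides |G|
|G| = 17
Divisors of 17: 1, 17

Possible subgroup orders: {1, 17}


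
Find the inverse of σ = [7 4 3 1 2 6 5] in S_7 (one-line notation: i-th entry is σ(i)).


To find σ⁻¹, swap domain and range:
σ(1) = 7 → σ⁻¹(7) = 1
σ(2) = 4 → σ⁻¹(4) = 2
σ(3) = 3 → σ⁻¹(3) = 3
σ(4) = 1 → σ⁻¹(1) = 4
σ(5) = 2 → σ⁻¹(2) = 5
σ(6) = 6 → σ⁻¹(6) = 6
σ(7) = 5 → σ⁻¹(5) = 7

σ⁻¹ = [4 5 3 2 7 6 1]


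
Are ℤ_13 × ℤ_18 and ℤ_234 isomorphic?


Comparing ℤ_13 × ℤ_18 and ℤ_234:
gcd(13,18) = 1, so ℤ_13 × ℤ_18 ≅ ℤ_234 (CRT)

Yes, ℤ_13 × ℤ_18 ≅ ℤ_234


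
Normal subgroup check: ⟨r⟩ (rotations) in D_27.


H = ⟨r⟩ (rotations) in D_27
The rotation subgroup ⟨r⟩ has index 2 in D_27, so it is normal

Yes, normal subgroup


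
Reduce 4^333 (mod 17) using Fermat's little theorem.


Fermat's little theorem: if p is prime and gcd(a,p)=1, then a^(p-1) ≡ 1 (mod p)
p = 17 is prime, gcd(4,17) = 1
Reduce exponent: 333 mod 16 = 13
So 4^333 ≡ 4^13 (mod 17)
4^13 mod 17 = 4

4^333 ≡ 4 (mod 17)


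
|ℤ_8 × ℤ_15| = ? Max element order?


|ℤ_8 × ℤ_15| = 8 × 15 = 120
Max element order = lcm(8,15) = 120
Cyclic? Yes (gcd=1)

|ℤ_8×ℤ_15| = 120, max element order = 120


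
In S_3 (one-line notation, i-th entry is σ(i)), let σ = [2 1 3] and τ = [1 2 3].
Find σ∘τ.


σ∘τ: apply τ first, then σ
1 →τ 1 →σ 2
2 →τ 2 →σ 1
3 →τ 3 →σ 3

σ∘τ = [2 1 3]


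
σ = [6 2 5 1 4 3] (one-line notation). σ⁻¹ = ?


To find σ⁻¹, swap domain and range:
σ(1) = 6 → σ⁻¹(6) = 1
σ(2) = 2 → σ⁻¹(2) = 2
σ(3) = 5 → σ⁻¹(5) = 3
σ(4) = 1 → σ⁻¹(1) = 4
σ(5) = 4 → σ⁻¹(4) = 5
σ(6) = 3 → σ⁻¹(3) = 6

σ⁻¹ = [4 2 6 5 3 1]


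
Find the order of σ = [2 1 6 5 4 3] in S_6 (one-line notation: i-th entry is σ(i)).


Cycle decomposition: (1 2) (3 6) (4 5)
Cycle lengths: 2, 2, 2
Order = lcm(2, 2, 2) = 2

ord(σ) = 2


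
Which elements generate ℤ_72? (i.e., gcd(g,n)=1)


g generates ℤ_n iff gcd(g,n) = 1
Prime factors of 72: 2, 3
Generators are g ∈ {1,...,71} not divisible by any of these primes.
Generators: {1, 5, 7, 11, 13, 17, 19, 23, 25, 29, 31, 35, 37, 41, 43, 47, 49, 53, 55, 59, 61, 65, 67, 71}
Number of generators = φ(72) = 24

Generators of ℤ_72 = {1, 5, 7, 11, 13, 17, 19, 23, 25, 29, 31, 35, 37, 41, 43, 47, 49, 53, 55, 59, 61, 65, 67, 71}


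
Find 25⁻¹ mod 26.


Use the extended Euclidean algorithm to write 1 = 25·s + 26·t; then s mod 26 is the inverse.
Euclidean algorithm:
  25 = 0·26 + 25
  26 = 1·25 + 1
  25 = 25·1 + 0
gcd(25,26) = 1
Back-substitution gives: 25·(-1) + 26·(1) = 1
So 25⁻¹ ≡ -1 ≡ 25 (mod 26)
Check: 25 × 25 = 625 ≡ 1 (mod 26) ✓

25⁻¹ ≡ 25 (mod 26)


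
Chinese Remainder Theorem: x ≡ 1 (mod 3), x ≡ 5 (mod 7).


m₁ = 3, m₂ = 7, gcd = 1, so CRT applies. M = m₁·m₂ = 21
Let M₁ = M/m₁ = 7, M₂ = M/m₂ = 3
Find y₁ ≡ M₁⁻¹ (mod m₁): 7⁻¹ ≡ 1 (mod 3)
Find y₂ ≡ M₂⁻¹ (mod m₂): 3⁻¹ ≡ 5 (mod 7)
x = a₁·M₁·y₁ + a₂·M₂·y₂ = 1·7·1 + 5·3·5 = 82
Reduce mod 21: x ≡ 19
Check: 19 mod 3 = 1 ✓, 19 mod 7 = 5 ✓

x ≡ 19 (mod 21)


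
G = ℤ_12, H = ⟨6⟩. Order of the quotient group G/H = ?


|⟨6⟩| = n / gcd(6, 12) = 12 / 6 = 2
H is normal (ℤ_12 is abelian).
|G/H| = |G| / |H| = 12 / 2 = 6

|G/H| = 6


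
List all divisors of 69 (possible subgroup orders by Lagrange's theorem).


Lagrange's theorem: |H| divides |G|
|G| = 69
Divisors of 69: 1, 3, 23, 69

Possible subgroup orders: {1, 3, 23, 69}


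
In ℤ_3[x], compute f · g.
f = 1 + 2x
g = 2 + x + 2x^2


Expand and collect like terms; reduce coefficients mod 3:
x^0: 1·2 = 2 ≡ 2 (mod 3)
x^1: 1·1 + 2·2 = 5 ≡ 2 (mod 3)
x^2: 1·2 + 2·1 = 4 ≡ 1 (mod 3)
x^3: 2·2 = 4 ≡ 1 (mod 3)
Result: 2 + 2x + x^2 + x^3

f · g = 2 + 2x + x^2 + x^3


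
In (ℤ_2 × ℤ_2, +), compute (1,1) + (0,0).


Operation: componentwise addition mod (2, 2)
(1,1) + (0,0) = ((a₁+b₁) mod 2, (a₂+b₂) mod 2) with a = (1,1), b = (0,0)

(1,1) + (0,0) = (1,1)


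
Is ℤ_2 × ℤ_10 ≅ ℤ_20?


Comparing ℤ_2 × ℤ_10 and ℤ_20:
gcd(2,10) = 2 ≠ 1. Max element order in ℤ_2×ℤ_10 is lcm(2,10) = 10 < 20, so it has no element of order 20

No, ℤ_2 × ℤ_10 ≇ ℤ_20


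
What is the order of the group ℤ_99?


ℤ_n has n elements.

|ℤ_99| = 99


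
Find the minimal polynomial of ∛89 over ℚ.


∛89 satisfies x³ - 89 = 0, irreducible over ℚ (no rational root; 89 is not a perfect cube)

Minimal polynomial: x³ - 89


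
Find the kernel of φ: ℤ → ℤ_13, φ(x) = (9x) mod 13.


Kernel = preimage of identity
ker(φ) = {x ∈ ℤ : 9x ≡ 0 (mod 13)}. gcd(9,13) = 1, so 9x ≡ 0 (mod 13) ⟺ x ≡ 0 (mod 13/1 = 13). Hence ker(φ) = 13ℤ

ker(φ) = 13ℤ


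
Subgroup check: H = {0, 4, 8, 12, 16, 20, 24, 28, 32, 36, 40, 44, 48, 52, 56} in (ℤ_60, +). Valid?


Subgroup test for H = {0, 4, 8, 12, 16, 20, 24, 28, 32, 36, 40, 44, 48, 52, 56} in (ℤ_60, +):
(1) 0 ∈ H? Yes
(2) Closure: for all a,b ∈ H, (a+b) mod 60 ∈ H? Yes
(3) Inverses: for all a ∈ H, -a mod 60 ∈ H? Yes

Yes, H is a subgroup of ℤ_60


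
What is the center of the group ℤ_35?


Z(G) = {g ∈ G | gx = xg for all x ∈ G}
ℤ_35 is abelian, so Z(G) = G

Z(ℤ_35) = ℤ_35


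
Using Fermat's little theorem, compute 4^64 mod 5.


Fermat's little theorem: if p is prime and gcd(a,p)=1, then a^(p-1) ≡ 1 (mod p)
p = 5 is prime, gcd(4,5) = 1
Reduce exponent: 64 mod 4 = 0
So 4^64 ≡ 4^0 (mod 5)
4^0 = 1

4^64 ≡ 1 (mod 5)


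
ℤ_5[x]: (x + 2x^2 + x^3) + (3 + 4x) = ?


Add coefficients mod 5:
x^0: 0 + 3 = 3 (mod 5)
x^1: 1 + 4 = 0 (mod 5)
x^2: 2 + 0 = 2 (mod 5)
x^3: 1 + 0 = 1 (mod 5)
Result: 3 + 2x^2 + x^3

f + g = 3 + 2x^2 + x^3


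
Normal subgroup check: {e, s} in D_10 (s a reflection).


H = {e, s} in D_10 (s a reflection)
r·s·r⁻¹ = sr⁻² ≠ s for n ≥ 3, so {e, s} is not closed under conjugation

No, not a normal subgroup


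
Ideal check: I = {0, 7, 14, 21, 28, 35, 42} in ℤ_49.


Check ideal conditions for I = {0, 7, 14, 21, 28, 35, 42} in ℤ_49:
(1) I is an additive subgroup? Yes
(2) For r ∈ ℤ_49 and a ∈ I: r·a ∈ I? Yes

Yes, I is an ideal of ℤ_49


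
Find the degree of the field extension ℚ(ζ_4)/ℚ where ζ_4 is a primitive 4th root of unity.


[ℚ(ζ_n):ℚ] = deg Φ_n(x) = φ(n). Here φ(4) = 2

[ℚ(ζ_4)/ℚ where ζ_4 is a primitive 4th root of unity] = 2


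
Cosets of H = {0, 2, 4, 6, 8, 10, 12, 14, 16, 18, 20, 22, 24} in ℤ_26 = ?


H = {0, 2, 4, 6, 8, 10, 12, 14, 16, 18, 20, 22, 24}, |H| = 13
Number of cosets = |G|/|H| = 26/13 = 2
0 + H = {0, 2, 4, 6, 8, 10, 12, 14, 16, 18, 20, 22, 24}
1 + H = {1, 3, 5, 7, 9, 11, 13, 15, 17, 19, 21, 23, 25}

Cosets: 0+H={0,2,4,6,8,10,12,14,16,18,20,22,24}; 1+H={1,3,5,7,9,11,13,15,17,19,21,23,25}


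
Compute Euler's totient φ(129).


Factor n: 129 = 3 × 43
φ(n) = n · ∏(1 - 1/p) over distinct primes p | n
φ(129) = 129 · (1 - 1/3) · (1 - 1/43) = 84

φ(129) = 84


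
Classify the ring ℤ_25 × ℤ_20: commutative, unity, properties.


Direct product ring; commutative with unity (1,1); but (1,0)·(0,1) = (0,0) gives zero divisors, so not an integral domain
Commutative: Yes
Integral domain: No
Has unity: Yes

ℤ_25 × ℤ_20: Commutative=Yes, Unity=Yes


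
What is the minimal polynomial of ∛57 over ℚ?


∛57 satisfies x³ - 57 = 0, irreducible over ℚ (no rational root; 57 is not a perfect cube)

Minimal polynomial: x³ - 57


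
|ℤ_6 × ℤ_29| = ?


|A × B| = |A| · |B|
|ℤ_6 × ℤ_29| = 6 × 29 = 174

|ℤ_6 × ℤ_29| = 174


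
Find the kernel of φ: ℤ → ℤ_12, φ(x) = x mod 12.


Kernel = preimage of identity
ker(φ) = {x ∈ ℤ : x ≡ 0 (mod 12)} = 12ℤ = {0, ±12, ±24, ...}

ker(φ) = 12ℤ


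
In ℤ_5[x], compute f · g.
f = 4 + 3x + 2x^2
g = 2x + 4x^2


Expand and collect like terms; reduce coefficients mod 5:
x^0: 4·0 = 0 ≡ 0 (mod 5)
x^1: 4·2 + 3·0 = 8 ≡ 3 (mod 5)
x^2: 4·4 + 3·2 + 2·0 = 22 ≡ 2 (mod 5)
x^3: 3·4 + 2·2 = 16 ≡ 1 (mod 5)
x^4: 2·4 = 8 ≡ 3 (mod 5)
Result: 3x + 2x^2 + x^3 + 3x^4

f · g = 3x + 2x^2 + x^3 + 3x^4


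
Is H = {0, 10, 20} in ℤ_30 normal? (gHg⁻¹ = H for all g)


H = {0, 10, 20} in ℤ_30
ℤ_30 is abelian; every subgroup of an abelian group is normal

Yes, normal subgroup


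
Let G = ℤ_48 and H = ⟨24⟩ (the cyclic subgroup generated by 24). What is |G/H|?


|⟨24⟩| = n / gcd(24, 48) = 48 / 24 = 2
H is normal (ℤ_48 is abelian).
|G/H| = |G| / |H| = 48 / 2 = 24

|G/H| = 24


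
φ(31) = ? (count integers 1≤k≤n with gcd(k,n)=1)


Factor n: 31 = 31
φ(n) = n · ∏(1 - 1/p) over distinct primes p | n
φ(31) = 31 · (1 - 1/31) = 30

φ(31) = 30


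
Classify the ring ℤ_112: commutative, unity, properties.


ℤ_112 is a commutative ring with unity 1; 112 = 2×56 is composite, so 2·56 ≡ 0 gives zero divisors (not an integral domain)
Commutative: Yes
Integral domain: No
Has unity: Yes

ℤ_112: Commutative=Yes, Unity=Yes


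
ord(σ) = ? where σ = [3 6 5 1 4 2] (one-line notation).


Cycle decomposition: (1 3 5 4) (2 6)
Cycle lengths: 4, 2
Order = lcm(4, 2) = 4

ord(σ) = 4


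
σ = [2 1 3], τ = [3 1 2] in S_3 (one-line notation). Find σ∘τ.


σ∘τ: apply τ first, then σ
1 →τ 3 →σ 3
2 →τ 1 →σ 2
3 →τ 2 →σ 1

σ∘τ = [3 2 1]


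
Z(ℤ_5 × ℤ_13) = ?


Z(G) = {g ∈ G | gx = xg for all x ∈ G}
Direct product of abelian groups is abelian, so Z(G) = G

Z(ℤ_5 × ℤ_13) = ℤ_5 × ℤ_13


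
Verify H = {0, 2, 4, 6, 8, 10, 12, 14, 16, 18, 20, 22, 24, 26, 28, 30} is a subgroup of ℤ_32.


Subgroup test for H = {0, 2, 4, 6, 8, 10, 12, 14, 16, 18, 20, 22, 24, 26, 28, 30} in (ℤ_32, +):
(1) 0 ∈ H? Yes
(2) Closure: for all a,b ∈ H, (a+b) mod 32 ∈ H? Yes
(3) Inverses: for all a ∈ H, -a mod 32 ∈ H? Yes

Yes, H is a subgroup of ℤ_32


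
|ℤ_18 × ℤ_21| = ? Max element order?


|ℤ_18 × ℤ_21| = 18 × 21 = 378
Max element order = lcm(18,21) = 126
Cyclic? No (gcd=3)

|ℤ_18×ℤ_21| = 378, max element order = 126


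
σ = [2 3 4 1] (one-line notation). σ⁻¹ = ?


To find σ⁻¹, swap domain and range:
σ(1) = 2 → σ⁻¹(2) = 1
σ(2) = 3 → σ⁻¹(3) = 2
σ(3) = 4 → σ⁻¹(4) = 3
σ(4) = 1 → σ⁻¹(1) = 4

σ⁻¹ = [4 1 2 3]


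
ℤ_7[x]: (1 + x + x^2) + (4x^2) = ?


Add coefficients mod 7:
x^0: 1 + 0 = 1 (mod 7)
x^1: 1 + 0 = 1 (mod 7)
x^2: 1 + 4 = 5 (mod 7)
Result: 1 + x + 5x^2

f + g = 1 + x + 5x^2


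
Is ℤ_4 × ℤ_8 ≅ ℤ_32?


Comparing ℤ_4 × ℤ_8 and ℤ_32:
gcd(4,8) = 4 ≠ 1. Max element order in ℤ_4×ℤ_8 is lcm(4,8) = 8 < 32, so it has no element of order 32

No, ℤ_4 × ℤ_8 ≇ ℤ_32


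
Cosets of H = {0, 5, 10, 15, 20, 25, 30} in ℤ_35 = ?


H = {0, 5, 10, 15, 20, 25, 30}, |H| = 7
Number of cosets = |G|/|H| = 35/7 = 5
0 + H = {0, 5, 10, 15, 20, 25, 30}
1 + H = {1, 6, 11, 16, 21, 26, 31}
2 + H = {2, 7, 12, 17, 22, 27, 32}
3 + H = {3, 8, 13, 18, 23, 28, 33}
4 + H = {4, 9, 14, 19, 24, 29, 34}

Cosets: 0+H={0,5,10,15,20,25,30}; 1+H={1,6,11,16,21,26,31}; 2+H={2,7,12,17,22,27,32}; 3+H={3,8,13,18,23,28,33}; 4+H={4,9,14,19,24,29,34}


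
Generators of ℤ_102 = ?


g generates ℤ_n iff gcd(g,n) = 1
Prime factors of 102: 2, 3, 17
Generators are g ∈ {1,...,101} not divisible by any of these primes.
Generators: {1, 5, 7, 11, 13, 19, 23, 25, 29, 31, 35, 37, 41, 43, 47, 49, 53, 55, 59, 61, 65, 67, 71, 73, 77, 79, 83, 89, 91, 95, 97, 101}
Number of generators = φ(102) = 32

Generators of ℤ_102 = {1, 5, 7, 11, 13, 19, 23, 25, 29, 31, 35, 37, 41, 43, 47, 49, 53, 55, 59, 61, 65, 67, 71, 73, 77, 79, 83, 89, 91, 95, 97, 101}


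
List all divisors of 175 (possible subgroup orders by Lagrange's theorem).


Lagrange's theorem: |H| divides |G|
|G| = 175
Divisors of 175: 1, 5, 7, 25, 35, 175

Possible subgroup orders: {1, 5, 7, 25, 35, 175}


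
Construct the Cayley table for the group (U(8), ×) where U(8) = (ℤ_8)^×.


Elements: {1, 3, 5, 7}
Operation: multiplication mod 8
Entry (a, b) = (a × b) mod 8

Cayley table:
  | 1 | 3 | 5 | 7
1 | 1 | 3 | 5 | 7
3 | 3 | 1 | 7 | 5
5 | 5 | 7 | 1 | 3
7 | 7 | 5 | 3 | 1


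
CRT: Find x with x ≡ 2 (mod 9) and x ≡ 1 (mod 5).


m₁ = 9, m₂ = 5, gcd = 1, so CRT applies. M = m₁·m₂ = 45
Let M₁ = M/m₁ = 5, M₂ = M/m₂ = 9
Find y₁ ≡ M₁⁻¹ (mod m₁): 5⁻¹ ≡ 2 (mod 9)
Find y₂ ≡ M₂⁻¹ (mod m₂): 9⁻¹ ≡ 4 (mod 5)
x = a₁·M₁·y₁ + a₂·M₂·y₂ = 2·5·2 + 1·9·4 = 56
Reduce mod 45: x ≡ 11
Check: 11 mod 9 = 2 ✓, 11 mod 5 = 1 ✓

x ≡ 11 (mod 45)


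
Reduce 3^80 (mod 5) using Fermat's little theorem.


Fermat's little theorem: if p is prime and gcd(a,p)=1, then a^(p-1) ≡ 1 (mod p)
p = 5 is prime, gcd(3,5) = 1
Reduce exponent: 80 mod 4 = 0
So 3^80 ≡ 3^0 (mod 5)
3^0 = 1

3^80 ≡ 1 (mod 5)


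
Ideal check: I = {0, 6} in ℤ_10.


Check ideal conditions for I = {0, 6} in ℤ_10:
(1) I is an additive subgroup? No
(2) For r ∈ ℤ_10 and a ∈ I: r·a ∈ I? No  [counterexample: r=2, a=6, r·a mod 10 = 2 ∉ I]

No, I is not an ideal of ℤ_10


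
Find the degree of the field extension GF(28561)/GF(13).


GF(28561) = GF(13^4), so the extension degree is 4

[GF(28561)/GF(13)] = 4


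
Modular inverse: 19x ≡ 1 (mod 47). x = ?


Use the extended Euclidean algorithm to write 1 = 19·s + 47·t; then s mod 47 is the inverse.
Euclidean algorithm:
  19 = 0·47 + 19
  47 = 2·19 + 9
  19 = 2·9 + 1
  9 = 9·1 + 0
gcd(19,47) = 1
Back-substitution gives: 19·(5) + 47·(-2) = 1
So 19⁻¹ ≡ 5 ≡ 5 (mod 47)
Check: 19 × 5 = 95 ≡ 1 (mod 47) ✓

19⁻¹ ≡ 5 (mod 47)


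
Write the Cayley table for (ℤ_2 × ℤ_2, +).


Elements: {(0,0), (0,1), (1,0), (1,1)}
Operation: componentwise addition mod (2, 2)
Entry (a, b) = ((a₁+b₁) mod 2, (a₂+b₂) mod 2)

Cayley table:
      | (0,0) | (0,1) | (1,0) | (1,1)
(0,0) | (0,0) | (0,1) | (1,0) | (1,1)
(0,1) | (0,1) | (0,0) | (1,1) | (1,0)
(1,0) | (1,0) | (1,1) | (0,0) | (0,1)
(1,1) | (1,1) | (1,0) | (0,1) | (0,0)


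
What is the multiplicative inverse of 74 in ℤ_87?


Use the extended Euclidean algorithm to write 1 = 74·s + 87·t; then s mod 87 is the inverse.
Euclidean algorithm:
  74 = 0·87 + 74
  87 = 1·74 + 13
  74 = 5·13 + 9
  13 = 1·9 + 4
  9 = 2·4 + 1
  4 = 4·1 + 0
gcd(74,87) = 1
Back-substitution gives: 74·(20) + 87·(-17) = 1
So 74⁻¹ ≡ 20 ≡ 20 (mod 87)
Check: 74 × 20 = 1480 ≡ 1 (mod 87) ✓

74⁻¹ ≡ 20 (mod 87)


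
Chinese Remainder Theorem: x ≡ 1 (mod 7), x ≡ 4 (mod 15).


m₁ = 7, m₂ = 15, gcd = 1, so CRT applies. M = m₁·m₂ = 105
Let M₁ = M/m₁ = 15, M₂ = M/m₂ = 7
Find y₁ ≡ M₁⁻¹ (mod m₁): 15⁻¹ ≡ 1 (mod 7)
Find y₂ ≡ M₂⁻¹ (mod m₂): 7⁻¹ ≡ 13 (mod 15)
x = a₁·M₁·y₁ + a₂·M₂·y₂ = 1·15·1 + 4·7·13 = 379
Reduce mod 105: x ≡ 64
Check: 64 mod 7 = 1 ✓, 64 mod 15 = 4 ✓

x ≡ 64 (mod 105)


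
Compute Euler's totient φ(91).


Factor n: 91 = 7 × 13
φ(n) = n · ∏(1 - 1/p) over distinct primes p | n
φ(91) = 91 · (1 - 1/7) · (1 - 1/13) = 72

φ(91) = 72


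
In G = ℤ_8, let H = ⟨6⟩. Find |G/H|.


|⟨6⟩| = n / gcd(6, 8) = 8 / 2 = 4
H is normal (ℤ_8 is abelian).
|G/H| = |G| / |H| = 8 / 4 = 2

|G/H| = 2


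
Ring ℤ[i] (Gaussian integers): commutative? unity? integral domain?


ℤ[i] is a commutative integral domain with unity 1 (in fact a Euclidean domain)
Commutative: Yes
Integral domain: Yes
Has unity: Yes

ℤ[i] (Gaussian integers): Commutative=Yes, Unity=Yes


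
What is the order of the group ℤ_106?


ℤ_n has n elements.

|ℤ_106| = 106


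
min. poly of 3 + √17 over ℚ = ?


Let α = 3 + √17. Then α - 3 = √17, so (α - 3)² = 17, giving α² - 6α - 8 = 0. Degree 2 and α ∉ ℚ, so this is the minimal polynomial.

Minimal polynomial: x² - 6x - 8


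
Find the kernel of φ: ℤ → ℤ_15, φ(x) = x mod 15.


Kernel = preimage of identity
ker(φ) = {x ∈ ℤ : x ≡ 0 (mod 15)} = 15ℤ = {0, ±15, ±30, ...}

ker(φ) = 15ℤ


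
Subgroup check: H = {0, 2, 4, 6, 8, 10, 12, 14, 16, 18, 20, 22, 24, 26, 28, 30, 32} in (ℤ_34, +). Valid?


Subgroup test for H = {0, 2, 4, 6, 8, 10, 12, 14, 16, 18, 20, 22, 24, 26, 28, 30, 32} in (ℤ_34, +):
(1) 0 ∈ H? Yes
(2) Closure: for all a,b ∈ H, (a+b) mod 34 ∈ H? Yes
(3) Inverses: for all a ∈ H, -a mod 34 ∈ H? Yes

Yes, H is a subgroup of ℤ_34


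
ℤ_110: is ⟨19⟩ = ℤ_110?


g generates ℤ_n iff gcd(g, n) = 1
gcd(19, 110) = 1
Since gcd = 1, 19 is a generator.

Yes, 19 generates ℤ_110


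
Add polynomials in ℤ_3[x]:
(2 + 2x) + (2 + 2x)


Add coefficients mod 3:
x^0: 2 + 2 = 1 (mod 3)
x^1: 2 + 2 = 1 (mod 3)
Result: 1 + x

f + g = 1 + x


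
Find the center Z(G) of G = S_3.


Z(G) = {g ∈ G | gx = xg for all x ∈ G}
S_n is non-abelian for n ≥ 3; Z(S_3) is trivial

Z(S_3) = {e}


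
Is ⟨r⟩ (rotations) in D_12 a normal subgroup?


H = ⟨r⟩ (rotations) in D_12
The rotation subgroup ⟨r⟩ has index 2 in D_12, so it is normal

Yes, normal subgroup


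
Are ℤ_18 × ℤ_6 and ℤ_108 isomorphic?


Comparing ℤ_18 × ℤ_6 and ℤ_108:
gcd(18,6) = 6 ≠ 1. Max element order in ℤ_18×ℤ_6 is lcm(18,6) = 18 < 108, so it has no element of order 108

No, ℤ_18 × ℤ_6 ≇ ℤ_108


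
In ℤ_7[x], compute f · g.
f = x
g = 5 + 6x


Expand and collect like terms; reduce coefficients mod 7:
x^0: 0·5 = 0 ≡ 0 (mod 7)
x^1: 0·6 + 1·5 = 5 ≡ 5 (mod 7)
x^2: 1·6 = 6 ≡ 6 (mod 7)
Result: 5x + 6x^2

f · g = 5x + 6x^2


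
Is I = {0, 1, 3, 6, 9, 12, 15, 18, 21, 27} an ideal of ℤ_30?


Check ideal conditions for I = {0, 1, 3, 6, 9, 12, 15, 18, 21, 27} in ℤ_30:
(1) I is an additive subgroup? No
(2) For r ∈ ℤ_30 and a ∈ I: r·a ∈ I? No  [counterexample: r=2, a=1, r·a mod 30 = 2 ∉ I]

No, I is not an ideal of ℤ_30


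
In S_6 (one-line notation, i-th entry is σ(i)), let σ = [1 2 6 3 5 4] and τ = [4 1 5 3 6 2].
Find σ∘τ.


σ∘τ: apply τ first, then σ
1 →τ 4 →σ 3
2 →τ 1 →σ 1
3 →τ 5 →σ 5
4 →τ 3 →σ 6
5 →τ 6 →σ 4
6 →τ 2 →σ 2

σ∘τ = [3 1 5 6 4 2]


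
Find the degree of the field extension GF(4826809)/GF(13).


GF(4826809) = GF(13^6), so the extension degree is 6

[GF(4826809)/GF(13)] = 6


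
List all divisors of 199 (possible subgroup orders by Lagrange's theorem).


Lagrange's theorem: |H| divides |G|
|G| = 199
Divisors of 199: 1, 199

Possible subgroup orders: {1, 199}


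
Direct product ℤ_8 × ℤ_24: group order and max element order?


|ℤ_8 × ℤ_24| = 8 × 24 = 192
Max element order = lcm(8,24) = 24
Cyclic? No (gcd=8)

|ℤ_8×ℤ_24| = 192, max element order = 24


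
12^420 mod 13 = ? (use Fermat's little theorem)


Fermat's little theorem: if p is prime and gcd(a,p)=1, then a^(p-1) ≡ 1 (mod p)
p = 13 is prime, gcd(12,13) = 1
Reduce exponent: 420 mod 12 = 0
So 12^420 ≡ 12^0 (mod 13)
12^0 = 1

12^420 ≡ 1 (mod 13)


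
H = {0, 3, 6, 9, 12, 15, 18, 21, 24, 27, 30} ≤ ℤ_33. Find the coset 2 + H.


2 + H = {2 + h (mod 33) : h ∈ H}
2+0=2, 2+3=5, 2+6=8, 2+9=11, 2+12=14, 2+15=17, 2+18=20, 2+21=23, 2+24=26, 2+27=29, 2+30=32

2 + H = {2, 5, 8, 11, 14, 17, 20, 23, 26, 29, 32}


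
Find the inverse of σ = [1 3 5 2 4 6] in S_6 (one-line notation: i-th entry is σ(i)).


To find σ⁻¹, swap domain and range:
σ(1) = 1 → σ⁻¹(1) = 1
σ(2) = 3 → σ⁻¹(3) = 2
σ(3) = 5 → σ⁻¹(5) = 3
σ(4) = 2 → σ⁻¹(2) = 4
σ(5) = 4 → σ⁻¹(4) = 5
σ(6) = 6 → σ⁻¹(6) = 6

σ⁻¹ = [1 4 2 5 3 6]


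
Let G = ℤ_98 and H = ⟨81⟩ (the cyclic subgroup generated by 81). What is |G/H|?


|⟨81⟩| = n / gcd(81, 98) = 98 / 1 = 98
H is normal (ℤ_98 is abelian).
|G/H| = |G| / |H| = 98 / 98 = 1

|G/H| = 1


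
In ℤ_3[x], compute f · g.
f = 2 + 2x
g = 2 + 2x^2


Expand and collect like terms; reduce coefficients mod 3:
x^0: 2·2 = 4 ≡ 1 (mod 3)
x^1: 2·0 + 2·2 = 4 ≡ 1 (mod 3)
x^2: 2·2 + 2·0 = 4 ≡ 1 (mod 3)
x^3: 2·2 = 4 ≡ 1 (mod 3)
Result: 1 + x + x^2 + x^3

f · g = 1 + x + x^2 + x^3


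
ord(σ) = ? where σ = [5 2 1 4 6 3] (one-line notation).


Cycle decomposition: (1 5 6 3)
Cycle lengths: 4
Order = lcm(4) = 4

ord(σ) = 4


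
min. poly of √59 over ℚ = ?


√59 satisfies x² - 59 = 0, irreducible over ℚ since 59 is squarefree

Minimal polynomial: x² - 59


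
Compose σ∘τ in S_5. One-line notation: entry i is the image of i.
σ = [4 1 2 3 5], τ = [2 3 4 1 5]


σ∘τ: apply τ first, then σ
1 →τ 2 →σ 1
2 →τ 3 →σ 2
3 →τ 4 →σ 3
4 →τ 1 →σ 4
5 →τ 5 →σ 5

σ∘τ = [1 2 3 4 5]


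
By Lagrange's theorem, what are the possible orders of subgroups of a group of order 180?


Lagrange's theorem: |H| divides |G|
|G| = 180
Divisors of 180: 1, 2, 3, 4, 5, 6, 9, 10, 12, 15, 18, 20, 30, 36, 45, 60, 90, 180

Possible subgroup orders: {1, 2, 3, 4, 5, 6, 9, 10, 12, 15, 18, 20, 30, 36, 45, 60, 90, 180}


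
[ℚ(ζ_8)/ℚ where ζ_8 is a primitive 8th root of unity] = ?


[ℚ(ζ_n):ℚ] = deg Φ_n(x) = φ(n). Here φ(8) = 4

[ℚ(ζ_8)/ℚ where ζ_8 is a primitive 8th root of unity] = 4


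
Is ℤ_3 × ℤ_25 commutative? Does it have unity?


Direct product ring; commutative with unity (1,1); but (1,0)·(0,1) = (0,0) gives zero divisors, so not an integral domain
Commutative: Yes
Integral domain: No
Has unity: Yes

ℤ_3 × ℤ_25: Commutative=Yes, Unity=Yes


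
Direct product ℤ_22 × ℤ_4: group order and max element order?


|ℤ_22 × ℤ_4| = 22 × 4 = 88
Max element order = lcm(22,4) = 44
Cyclic? No (gcd=2)

|ℤ_22×ℤ_4| = 88, max element order = 44


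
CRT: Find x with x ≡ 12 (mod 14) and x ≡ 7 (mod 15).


m₁ = 14, m₂ = 15, gcd = 1, so CRT applies. M = m₁·m₂ = 210
Let M₁ = M/m₁ = 15, M₂ = M/m₂ = 14
Find y₁ ≡ M₁⁻¹ (mod m₁): 15⁻¹ ≡ 1 (mod 14)
Find y₂ ≡ M₂⁻¹ (mod m₂): 14⁻¹ ≡ 14 (mod 15)
x = a₁·M₁·y₁ + a₂·M₂·y₂ = 12·15·1 + 7·14·14 = 1552
Reduce mod 210: x ≡ 82
Check: 82 mod 14 = 12 ✓, 82 mod 15 = 7 ✓

x ≡ 82 (mod 210)


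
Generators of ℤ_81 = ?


g generates ℤ_n iff gcd(g,n) = 1
Prime factors of 81: 3
Generators are g ∈ {1,...,80} not divisible by any of these primes.
Generators: {1, 2, 4, 5, 7, 8, 10, 11, 13, 14, 16, 17, 19, 20, 22, 23, 25, 26, 28, 29, 31, 32, 34, 35, 37, 38, 40, 41, 43, 44, 46, 47, 49, 50, 52, 53, 55, 56, 58, 59, 61, 62, 64, 65, 67, 68, 70, 71, 73, 74, 76, 77, 79, 80}
Number of generators = φ(81) = 54

Generators of ℤ_81 = {1, 2, 4, 5, 7, 8, 10, 11, 13, 14, 16, 17, 19, 20, 22, 23, 25, 26, 28, 29, 31, 32, 34, 35, 37, 38, 40, 41, 43, 44, 46, 47, 49, 50, 52, 53, 55, 56, 58, 59, 61, 62, 64, 65, 67, 68, 70, 71, 73, 74, 76, 77, 79, 80}


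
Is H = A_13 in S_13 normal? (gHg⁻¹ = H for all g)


H = A_13 in S_13
A_13 has index 2 in S_13, and every subgroup of index 2 is normal

Yes, normal subgroup


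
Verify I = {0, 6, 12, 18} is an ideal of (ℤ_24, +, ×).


Check ideal conditions for I = {0, 6, 12, 18} in ℤ_24:
(1) I is an additive subgroup? Yes
(2) For r ∈ ℤ_24 and a ∈ I: r·a ∈ I? Yes

Yes, I is an ideal of ℤ_24


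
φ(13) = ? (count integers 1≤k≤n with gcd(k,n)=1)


φ(n) = count of k ∈ {1,...,n} with gcd(k,n)=1
Coprimes to 13: {1, 2, 3, 4, 5, 6, 7, 8, 9, 10, 11, 12}
Count: 12

φ(13) = 12


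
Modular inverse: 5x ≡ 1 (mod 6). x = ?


Use the extended Euclidean algorithm to write 1 = 5·s + 6·t; then s mod 6 is the inverse.
Euclidean algorithm:
  5 = 0·6 + 5
  6 = 1·5 + 1
  5 = 5·1 + 0
gcd(5,6) = 1
Back-substitution gives: 5·(-1) + 6·(1) = 1
So 5⁻¹ ≡ -1 ≡ 5 (mod 6)
Check: 5 × 5 = 25 ≡ 1 (mod 6) ✓

5⁻¹ ≡ 5 (mod 6)


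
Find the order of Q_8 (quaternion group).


Q_8 = {±1, ±i, ±j, ±k}
|Q_8| = 8

|Q_8 (quaternion group)| = 8
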